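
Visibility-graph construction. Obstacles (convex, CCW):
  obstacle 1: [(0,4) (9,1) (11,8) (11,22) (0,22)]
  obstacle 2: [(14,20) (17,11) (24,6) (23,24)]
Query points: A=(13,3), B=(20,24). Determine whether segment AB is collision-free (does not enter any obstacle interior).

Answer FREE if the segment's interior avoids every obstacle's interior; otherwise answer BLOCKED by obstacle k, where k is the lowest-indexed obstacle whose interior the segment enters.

BLOCKED by obstacle 2

Obstacle 1 [(0,4) (9,1) (11,8) (11,22) (0,22)]:
  edge (0,4)–(9,1): clear
  edge (9,1)–(11,8): clear
  edge (11,8)–(11,22): clear
  edge (11,22)–(0,22): clear
  edge (0,22)–(0,4): clear
  midpoint (33/2,27/2) outside
  → clear
Obstacle 2 [(14,20) (17,11) (24,6) (23,24)]:
  edge (14,20)–(17,11): crosses AB
  edge (17,11)–(24,6): clear
  edge (24,6)–(23,24): clear
  edge (23,24)–(14,20): crosses AB
  → BLOCKED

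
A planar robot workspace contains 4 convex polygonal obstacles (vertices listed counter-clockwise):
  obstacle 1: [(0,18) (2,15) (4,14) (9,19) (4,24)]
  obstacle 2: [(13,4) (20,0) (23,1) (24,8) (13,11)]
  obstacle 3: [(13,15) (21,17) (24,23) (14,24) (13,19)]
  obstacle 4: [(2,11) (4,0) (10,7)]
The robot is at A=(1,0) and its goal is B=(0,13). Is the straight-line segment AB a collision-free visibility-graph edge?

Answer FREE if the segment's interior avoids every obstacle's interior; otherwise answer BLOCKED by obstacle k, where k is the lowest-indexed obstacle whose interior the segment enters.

FREE

Obstacle 1 [(0,18) (2,15) (4,14) (9,19) (4,24)]:
  edge (0,18)–(2,15): clear
  edge (2,15)–(4,14): clear
  edge (4,14)–(9,19): clear
  edge (9,19)–(4,24): clear
  edge (4,24)–(0,18): clear
  midpoint (1/2,13/2) outside
  → clear
Obstacle 2 [(13,4) (20,0) (23,1) (24,8) (13,11)]:
  edge (13,4)–(20,0): clear
  edge (20,0)–(23,1): clear
  edge (23,1)–(24,8): clear
  edge (24,8)–(13,11): clear
  edge (13,11)–(13,4): clear
  midpoint (1/2,13/2) outside
  → clear
Obstacle 3 [(13,15) (21,17) (24,23) (14,24) (13,19)]:
  edge (13,15)–(21,17): clear
  edge (21,17)–(24,23): clear
  edge (24,23)–(14,24): clear
  edge (14,24)–(13,19): clear
  edge (13,19)–(13,15): clear
  midpoint (1/2,13/2) outside
  → clear
Obstacle 4 [(2,11) (4,0) (10,7)]:
  edge (2,11)–(4,0): clear
  edge (4,0)–(10,7): clear
  edge (10,7)–(2,11): clear
  midpoint (1/2,13/2) outside
  → clear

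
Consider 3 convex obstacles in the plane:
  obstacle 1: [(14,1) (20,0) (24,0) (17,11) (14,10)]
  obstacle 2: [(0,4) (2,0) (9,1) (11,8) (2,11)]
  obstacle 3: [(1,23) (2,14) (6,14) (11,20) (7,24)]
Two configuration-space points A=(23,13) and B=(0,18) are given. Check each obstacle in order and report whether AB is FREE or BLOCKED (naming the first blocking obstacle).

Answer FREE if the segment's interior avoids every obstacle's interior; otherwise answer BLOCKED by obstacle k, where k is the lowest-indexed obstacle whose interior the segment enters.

BLOCKED by obstacle 3

Obstacle 1 [(14,1) (20,0) (24,0) (17,11) (14,10)]:
  edge (14,1)–(20,0): clear
  edge (20,0)–(24,0): clear
  edge (24,0)–(17,11): clear
  edge (17,11)–(14,10): clear
  edge (14,10)–(14,1): clear
  midpoint (23/2,31/2) outside
  → clear
Obstacle 2 [(0,4) (2,0) (9,1) (11,8) (2,11)]:
  edge (0,4)–(2,0): clear
  edge (2,0)–(9,1): clear
  edge (9,1)–(11,8): clear
  edge (11,8)–(2,11): clear
  edge (2,11)–(0,4): clear
  midpoint (23/2,31/2) outside
  → clear
Obstacle 3 [(1,23) (2,14) (6,14) (11,20) (7,24)]:
  edge (1,23)–(2,14): crosses AB
  edge (2,14)–(6,14): clear
  edge (6,14)–(11,20): crosses AB
  edge (11,20)–(7,24): clear
  edge (7,24)–(1,23): clear
  → BLOCKED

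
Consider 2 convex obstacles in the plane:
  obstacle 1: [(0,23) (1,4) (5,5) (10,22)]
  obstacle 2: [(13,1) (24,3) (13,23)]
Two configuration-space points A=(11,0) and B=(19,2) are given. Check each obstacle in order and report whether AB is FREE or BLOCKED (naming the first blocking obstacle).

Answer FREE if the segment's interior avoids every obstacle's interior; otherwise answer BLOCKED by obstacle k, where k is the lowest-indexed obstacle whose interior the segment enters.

Obstacle 1 [(0,23) (1,4) (5,5) (10,22)]:
  edge (0,23)–(1,4): clear
  edge (1,4)–(5,5): clear
  edge (5,5)–(10,22): clear
  edge (10,22)–(0,23): clear
  midpoint (15,1) outside
  → clear
Obstacle 2 [(13,1) (24,3) (13,23)]:
  edge (13,1)–(24,3): clear
  edge (24,3)–(13,23): clear
  edge (13,23)–(13,1): clear
  midpoint (15,1) outside
  → clear

FREE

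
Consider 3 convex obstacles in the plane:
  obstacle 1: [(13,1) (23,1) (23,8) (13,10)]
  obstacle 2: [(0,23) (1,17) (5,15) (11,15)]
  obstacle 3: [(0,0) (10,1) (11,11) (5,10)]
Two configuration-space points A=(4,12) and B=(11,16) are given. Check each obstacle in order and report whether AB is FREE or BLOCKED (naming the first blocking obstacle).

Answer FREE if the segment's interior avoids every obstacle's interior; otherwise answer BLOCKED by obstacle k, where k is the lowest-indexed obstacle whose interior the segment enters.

Obstacle 1 [(13,1) (23,1) (23,8) (13,10)]:
  edge (13,1)–(23,1): clear
  edge (23,1)–(23,8): clear
  edge (23,8)–(13,10): clear
  edge (13,10)–(13,1): clear
  midpoint (15/2,14) outside
  → clear
Obstacle 2 [(0,23) (1,17) (5,15) (11,15)]:
  edge (0,23)–(1,17): clear
  edge (1,17)–(5,15): clear
  edge (5,15)–(11,15): crosses AB
  edge (11,15)–(0,23): crosses AB
  → BLOCKED
Obstacle 3 [(0,0) (10,1) (11,11) (5,10)]:
  edge (0,0)–(10,1): clear
  edge (10,1)–(11,11): clear
  edge (11,11)–(5,10): clear
  edge (5,10)–(0,0): clear
  midpoint (15/2,14) outside
  → clear

BLOCKED by obstacle 2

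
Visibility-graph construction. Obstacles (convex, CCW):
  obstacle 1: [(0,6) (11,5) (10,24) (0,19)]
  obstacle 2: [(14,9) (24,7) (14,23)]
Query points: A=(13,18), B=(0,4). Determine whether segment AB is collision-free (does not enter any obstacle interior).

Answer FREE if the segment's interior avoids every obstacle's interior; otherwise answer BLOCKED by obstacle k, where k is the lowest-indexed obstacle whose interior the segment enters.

Obstacle 1 [(0,6) (11,5) (10,24) (0,19)]:
  edge (0,6)–(11,5): crosses AB
  edge (11,5)–(10,24): crosses AB
  edge (10,24)–(0,19): clear
  edge (0,19)–(0,6): clear
  → BLOCKED
Obstacle 2 [(14,9) (24,7) (14,23)]:
  edge (14,9)–(24,7): clear
  edge (24,7)–(14,23): clear
  edge (14,23)–(14,9): clear
  midpoint (13/2,11) outside
  → clear

BLOCKED by obstacle 1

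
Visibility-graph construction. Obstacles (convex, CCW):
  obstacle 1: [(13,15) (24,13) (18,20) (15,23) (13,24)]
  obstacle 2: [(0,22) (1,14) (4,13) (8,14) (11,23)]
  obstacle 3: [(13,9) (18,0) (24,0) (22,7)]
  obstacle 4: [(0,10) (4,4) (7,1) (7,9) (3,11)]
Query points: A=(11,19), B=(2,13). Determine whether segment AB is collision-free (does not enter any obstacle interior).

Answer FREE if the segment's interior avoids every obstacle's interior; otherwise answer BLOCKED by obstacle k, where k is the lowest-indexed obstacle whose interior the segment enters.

BLOCKED by obstacle 2

Obstacle 1 [(13,15) (24,13) (18,20) (15,23) (13,24)]:
  edge (13,15)–(24,13): clear
  edge (24,13)–(18,20): clear
  edge (18,20)–(15,23): clear
  edge (15,23)–(13,24): clear
  edge (13,24)–(13,15): clear
  midpoint (13/2,16) outside
  → clear
Obstacle 2 [(0,22) (1,14) (4,13) (8,14) (11,23)]:
  edge (0,22)–(1,14): clear
  edge (1,14)–(4,13): crosses AB
  edge (4,13)–(8,14): clear
  edge (8,14)–(11,23): crosses AB
  edge (11,23)–(0,22): clear
  → BLOCKED
Obstacle 3 [(13,9) (18,0) (24,0) (22,7)]:
  edge (13,9)–(18,0): clear
  edge (18,0)–(24,0): clear
  edge (24,0)–(22,7): clear
  edge (22,7)–(13,9): clear
  midpoint (13/2,16) outside
  → clear
Obstacle 4 [(0,10) (4,4) (7,1) (7,9) (3,11)]:
  edge (0,10)–(4,4): clear
  edge (4,4)–(7,1): clear
  edge (7,1)–(7,9): clear
  edge (7,9)–(3,11): clear
  edge (3,11)–(0,10): clear
  midpoint (13/2,16) outside
  → clear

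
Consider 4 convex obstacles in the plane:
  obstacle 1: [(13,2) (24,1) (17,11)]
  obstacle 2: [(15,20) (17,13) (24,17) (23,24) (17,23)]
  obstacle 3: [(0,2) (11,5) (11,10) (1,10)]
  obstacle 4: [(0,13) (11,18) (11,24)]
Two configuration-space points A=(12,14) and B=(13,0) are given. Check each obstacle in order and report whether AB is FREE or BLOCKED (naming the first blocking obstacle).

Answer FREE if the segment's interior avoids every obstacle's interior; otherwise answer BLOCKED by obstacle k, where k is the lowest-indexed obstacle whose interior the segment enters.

Obstacle 1 [(13,2) (24,1) (17,11)]:
  edge (13,2)–(24,1): clear
  edge (24,1)–(17,11): clear
  edge (17,11)–(13,2): clear
  midpoint (25/2,7) outside
  → clear
Obstacle 2 [(15,20) (17,13) (24,17) (23,24) (17,23)]:
  edge (15,20)–(17,13): clear
  edge (17,13)–(24,17): clear
  edge (24,17)–(23,24): clear
  edge (23,24)–(17,23): clear
  edge (17,23)–(15,20): clear
  midpoint (25/2,7) outside
  → clear
Obstacle 3 [(0,2) (11,5) (11,10) (1,10)]:
  edge (0,2)–(11,5): clear
  edge (11,5)–(11,10): clear
  edge (11,10)–(1,10): clear
  edge (1,10)–(0,2): clear
  midpoint (25/2,7) outside
  → clear
Obstacle 4 [(0,13) (11,18) (11,24)]:
  edge (0,13)–(11,18): clear
  edge (11,18)–(11,24): clear
  edge (11,24)–(0,13): clear
  midpoint (25/2,7) outside
  → clear

FREE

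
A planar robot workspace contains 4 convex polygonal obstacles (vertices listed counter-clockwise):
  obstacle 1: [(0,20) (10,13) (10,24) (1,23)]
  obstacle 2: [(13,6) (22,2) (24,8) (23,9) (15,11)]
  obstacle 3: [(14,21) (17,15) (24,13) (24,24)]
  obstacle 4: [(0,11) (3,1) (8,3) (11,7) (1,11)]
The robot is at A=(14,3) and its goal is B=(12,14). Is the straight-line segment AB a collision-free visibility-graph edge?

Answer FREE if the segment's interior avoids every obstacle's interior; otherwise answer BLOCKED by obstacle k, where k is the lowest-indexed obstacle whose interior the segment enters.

BLOCKED by obstacle 2

Obstacle 1 [(0,20) (10,13) (10,24) (1,23)]:
  edge (0,20)–(10,13): clear
  edge (10,13)–(10,24): clear
  edge (10,24)–(1,23): clear
  edge (1,23)–(0,20): clear
  midpoint (13,17/2) outside
  → clear
Obstacle 2 [(13,6) (22,2) (24,8) (23,9) (15,11)]:
  edge (13,6)–(22,2): crosses AB
  edge (22,2)–(24,8): clear
  edge (24,8)–(23,9): clear
  edge (23,9)–(15,11): clear
  edge (15,11)–(13,6): crosses AB
  → BLOCKED
Obstacle 3 [(14,21) (17,15) (24,13) (24,24)]:
  edge (14,21)–(17,15): clear
  edge (17,15)–(24,13): clear
  edge (24,13)–(24,24): clear
  edge (24,24)–(14,21): clear
  midpoint (13,17/2) outside
  → clear
Obstacle 4 [(0,11) (3,1) (8,3) (11,7) (1,11)]:
  edge (0,11)–(3,1): clear
  edge (3,1)–(8,3): clear
  edge (8,3)–(11,7): clear
  edge (11,7)–(1,11): clear
  edge (1,11)–(0,11): clear
  midpoint (13,17/2) outside
  → clear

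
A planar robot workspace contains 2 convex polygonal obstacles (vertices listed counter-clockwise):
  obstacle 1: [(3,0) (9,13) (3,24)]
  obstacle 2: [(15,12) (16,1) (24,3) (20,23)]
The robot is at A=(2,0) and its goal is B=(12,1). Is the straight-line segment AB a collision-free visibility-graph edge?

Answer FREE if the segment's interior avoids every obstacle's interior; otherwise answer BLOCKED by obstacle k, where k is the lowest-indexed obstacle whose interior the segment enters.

Obstacle 1 [(3,0) (9,13) (3,24)]:
  edge (3,0)–(9,13): crosses AB
  edge (9,13)–(3,24): clear
  edge (3,24)–(3,0): crosses AB
  → BLOCKED
Obstacle 2 [(15,12) (16,1) (24,3) (20,23)]:
  edge (15,12)–(16,1): clear
  edge (16,1)–(24,3): clear
  edge (24,3)–(20,23): clear
  edge (20,23)–(15,12): clear
  midpoint (7,1/2) outside
  → clear

BLOCKED by obstacle 1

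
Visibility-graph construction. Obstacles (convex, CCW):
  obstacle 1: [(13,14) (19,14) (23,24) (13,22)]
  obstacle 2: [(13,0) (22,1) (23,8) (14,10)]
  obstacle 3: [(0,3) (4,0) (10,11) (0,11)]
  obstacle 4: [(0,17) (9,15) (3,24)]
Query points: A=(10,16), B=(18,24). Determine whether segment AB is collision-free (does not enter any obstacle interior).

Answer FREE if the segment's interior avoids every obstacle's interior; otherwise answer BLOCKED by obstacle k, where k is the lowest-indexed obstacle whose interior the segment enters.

BLOCKED by obstacle 1

Obstacle 1 [(13,14) (19,14) (23,24) (13,22)]:
  edge (13,14)–(19,14): clear
  edge (19,14)–(23,24): clear
  edge (23,24)–(13,22): crosses AB
  edge (13,22)–(13,14): crosses AB
  → BLOCKED
Obstacle 2 [(13,0) (22,1) (23,8) (14,10)]:
  edge (13,0)–(22,1): clear
  edge (22,1)–(23,8): clear
  edge (23,8)–(14,10): clear
  edge (14,10)–(13,0): clear
  midpoint (14,20) outside
  → clear
Obstacle 3 [(0,3) (4,0) (10,11) (0,11)]:
  edge (0,3)–(4,0): clear
  edge (4,0)–(10,11): clear
  edge (10,11)–(0,11): clear
  edge (0,11)–(0,3): clear
  midpoint (14,20) outside
  → clear
Obstacle 4 [(0,17) (9,15) (3,24)]:
  edge (0,17)–(9,15): clear
  edge (9,15)–(3,24): clear
  edge (3,24)–(0,17): clear
  midpoint (14,20) outside
  → clear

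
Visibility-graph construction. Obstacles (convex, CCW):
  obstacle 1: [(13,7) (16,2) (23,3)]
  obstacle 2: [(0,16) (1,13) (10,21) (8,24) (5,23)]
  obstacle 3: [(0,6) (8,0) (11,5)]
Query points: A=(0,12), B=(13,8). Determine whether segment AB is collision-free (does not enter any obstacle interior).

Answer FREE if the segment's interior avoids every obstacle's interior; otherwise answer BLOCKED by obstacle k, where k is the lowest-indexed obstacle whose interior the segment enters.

Obstacle 1 [(13,7) (16,2) (23,3)]:
  edge (13,7)–(16,2): clear
  edge (16,2)–(23,3): clear
  edge (23,3)–(13,7): clear
  midpoint (13/2,10) outside
  → clear
Obstacle 2 [(0,16) (1,13) (10,21) (8,24) (5,23)]:
  edge (0,16)–(1,13): clear
  edge (1,13)–(10,21): clear
  edge (10,21)–(8,24): clear
  edge (8,24)–(5,23): clear
  edge (5,23)–(0,16): clear
  midpoint (13/2,10) outside
  → clear
Obstacle 3 [(0,6) (8,0) (11,5)]:
  edge (0,6)–(8,0): clear
  edge (8,0)–(11,5): clear
  edge (11,5)–(0,6): clear
  midpoint (13/2,10) outside
  → clear

FREE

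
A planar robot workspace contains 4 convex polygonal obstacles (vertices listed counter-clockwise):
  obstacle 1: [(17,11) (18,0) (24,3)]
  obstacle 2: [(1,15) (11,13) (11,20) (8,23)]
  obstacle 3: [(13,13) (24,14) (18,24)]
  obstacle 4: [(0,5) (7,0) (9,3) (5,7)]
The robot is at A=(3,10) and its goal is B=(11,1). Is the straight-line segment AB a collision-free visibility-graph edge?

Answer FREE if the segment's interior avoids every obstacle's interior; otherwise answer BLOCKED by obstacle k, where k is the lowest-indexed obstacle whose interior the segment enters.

Obstacle 1 [(17,11) (18,0) (24,3)]:
  edge (17,11)–(18,0): clear
  edge (18,0)–(24,3): clear
  edge (24,3)–(17,11): clear
  midpoint (7,11/2) outside
  → clear
Obstacle 2 [(1,15) (11,13) (11,20) (8,23)]:
  edge (1,15)–(11,13): clear
  edge (11,13)–(11,20): clear
  edge (11,20)–(8,23): clear
  edge (8,23)–(1,15): clear
  midpoint (7,11/2) outside
  → clear
Obstacle 3 [(13,13) (24,14) (18,24)]:
  edge (13,13)–(24,14): clear
  edge (24,14)–(18,24): clear
  edge (18,24)–(13,13): clear
  midpoint (7,11/2) outside
  → clear
Obstacle 4 [(0,5) (7,0) (9,3) (5,7)]:
  edge (0,5)–(7,0): clear
  edge (7,0)–(9,3): clear
  edge (9,3)–(5,7): clear
  edge (5,7)–(0,5): clear
  midpoint (7,11/2) outside
  → clear

FREE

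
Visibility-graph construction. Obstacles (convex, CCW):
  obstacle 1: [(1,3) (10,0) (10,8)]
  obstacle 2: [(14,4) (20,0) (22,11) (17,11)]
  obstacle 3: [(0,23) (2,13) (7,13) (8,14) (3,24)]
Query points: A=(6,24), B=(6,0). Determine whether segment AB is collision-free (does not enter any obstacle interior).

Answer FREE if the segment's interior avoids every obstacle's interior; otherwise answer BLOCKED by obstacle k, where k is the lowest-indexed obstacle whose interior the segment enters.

Obstacle 1 [(1,3) (10,0) (10,8)]:
  edge (1,3)–(10,0): crosses AB
  edge (10,0)–(10,8): clear
  edge (10,8)–(1,3): crosses AB
  → BLOCKED
Obstacle 2 [(14,4) (20,0) (22,11) (17,11)]:
  edge (14,4)–(20,0): clear
  edge (20,0)–(22,11): clear
  edge (22,11)–(17,11): clear
  edge (17,11)–(14,4): clear
  midpoint (6,12) outside
  → clear
Obstacle 3 [(0,23) (2,13) (7,13) (8,14) (3,24)]:
  edge (0,23)–(2,13): clear
  edge (2,13)–(7,13): crosses AB
  edge (7,13)–(8,14): clear
  edge (8,14)–(3,24): crosses AB
  edge (3,24)–(0,23): clear
  → BLOCKED

BLOCKED by obstacle 1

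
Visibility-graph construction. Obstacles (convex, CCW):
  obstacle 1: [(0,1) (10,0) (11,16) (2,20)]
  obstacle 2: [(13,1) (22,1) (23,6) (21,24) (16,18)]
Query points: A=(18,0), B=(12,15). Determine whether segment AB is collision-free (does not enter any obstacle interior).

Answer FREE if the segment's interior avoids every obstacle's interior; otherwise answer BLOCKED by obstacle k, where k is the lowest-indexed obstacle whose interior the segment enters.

BLOCKED by obstacle 2

Obstacle 1 [(0,1) (10,0) (11,16) (2,20)]:
  edge (0,1)–(10,0): clear
  edge (10,0)–(11,16): clear
  edge (11,16)–(2,20): clear
  edge (2,20)–(0,1): clear
  midpoint (15,15/2) outside
  → clear
Obstacle 2 [(13,1) (22,1) (23,6) (21,24) (16,18)]:
  edge (13,1)–(22,1): crosses AB
  edge (22,1)–(23,6): clear
  edge (23,6)–(21,24): clear
  edge (21,24)–(16,18): clear
  edge (16,18)–(13,1): crosses AB
  → BLOCKED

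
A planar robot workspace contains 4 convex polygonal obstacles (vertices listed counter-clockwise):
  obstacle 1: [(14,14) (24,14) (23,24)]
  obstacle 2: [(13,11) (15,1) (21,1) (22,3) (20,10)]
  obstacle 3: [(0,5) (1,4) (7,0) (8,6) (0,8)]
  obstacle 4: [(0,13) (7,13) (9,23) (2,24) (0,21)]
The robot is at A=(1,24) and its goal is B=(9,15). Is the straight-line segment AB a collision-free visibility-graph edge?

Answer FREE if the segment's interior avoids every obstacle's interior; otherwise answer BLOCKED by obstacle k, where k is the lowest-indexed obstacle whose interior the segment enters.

Obstacle 1 [(14,14) (24,14) (23,24)]:
  edge (14,14)–(24,14): clear
  edge (24,14)–(23,24): clear
  edge (23,24)–(14,14): clear
  midpoint (5,39/2) outside
  → clear
Obstacle 2 [(13,11) (15,1) (21,1) (22,3) (20,10)]:
  edge (13,11)–(15,1): clear
  edge (15,1)–(21,1): clear
  edge (21,1)–(22,3): clear
  edge (22,3)–(20,10): clear
  edge (20,10)–(13,11): clear
  midpoint (5,39/2) outside
  → clear
Obstacle 3 [(0,5) (1,4) (7,0) (8,6) (0,8)]:
  edge (0,5)–(1,4): clear
  edge (1,4)–(7,0): clear
  edge (7,0)–(8,6): clear
  edge (8,6)–(0,8): clear
  edge (0,8)–(0,5): clear
  midpoint (5,39/2) outside
  → clear
Obstacle 4 [(0,13) (7,13) (9,23) (2,24) (0,21)]:
  edge (0,13)–(7,13): clear
  edge (7,13)–(9,23): crosses AB
  edge (9,23)–(2,24): clear
  edge (2,24)–(0,21): crosses AB
  edge (0,21)–(0,13): clear
  → BLOCKED

BLOCKED by obstacle 4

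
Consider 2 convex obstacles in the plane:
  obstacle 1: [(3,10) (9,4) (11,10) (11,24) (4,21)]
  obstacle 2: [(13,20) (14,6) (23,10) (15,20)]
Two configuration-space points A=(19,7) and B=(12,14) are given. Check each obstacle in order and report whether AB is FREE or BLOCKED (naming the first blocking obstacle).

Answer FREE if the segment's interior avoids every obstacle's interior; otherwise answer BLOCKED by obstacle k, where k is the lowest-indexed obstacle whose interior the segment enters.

BLOCKED by obstacle 2

Obstacle 1 [(3,10) (9,4) (11,10) (11,24) (4,21)]:
  edge (3,10)–(9,4): clear
  edge (9,4)–(11,10): clear
  edge (11,10)–(11,24): clear
  edge (11,24)–(4,21): clear
  edge (4,21)–(3,10): clear
  midpoint (31/2,21/2) outside
  → clear
Obstacle 2 [(13,20) (14,6) (23,10) (15,20)]:
  edge (13,20)–(14,6): crosses AB
  edge (14,6)–(23,10): crosses AB
  edge (23,10)–(15,20): clear
  edge (15,20)–(13,20): clear
  → BLOCKED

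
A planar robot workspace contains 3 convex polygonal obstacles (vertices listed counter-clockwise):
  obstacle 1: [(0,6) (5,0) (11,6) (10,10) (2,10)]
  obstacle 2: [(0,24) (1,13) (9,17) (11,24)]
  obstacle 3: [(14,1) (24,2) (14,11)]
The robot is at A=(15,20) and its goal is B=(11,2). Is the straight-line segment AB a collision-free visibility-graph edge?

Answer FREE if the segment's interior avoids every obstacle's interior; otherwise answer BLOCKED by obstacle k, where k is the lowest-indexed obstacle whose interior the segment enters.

FREE

Obstacle 1 [(0,6) (5,0) (11,6) (10,10) (2,10)]:
  edge (0,6)–(5,0): clear
  edge (5,0)–(11,6): clear
  edge (11,6)–(10,10): clear
  edge (10,10)–(2,10): clear
  edge (2,10)–(0,6): clear
  midpoint (13,11) outside
  → clear
Obstacle 2 [(0,24) (1,13) (9,17) (11,24)]:
  edge (0,24)–(1,13): clear
  edge (1,13)–(9,17): clear
  edge (9,17)–(11,24): clear
  edge (11,24)–(0,24): clear
  midpoint (13,11) outside
  → clear
Obstacle 3 [(14,1) (24,2) (14,11)]:
  edge (14,1)–(24,2): clear
  edge (24,2)–(14,11): clear
  edge (14,11)–(14,1): clear
  midpoint (13,11) outside
  → clear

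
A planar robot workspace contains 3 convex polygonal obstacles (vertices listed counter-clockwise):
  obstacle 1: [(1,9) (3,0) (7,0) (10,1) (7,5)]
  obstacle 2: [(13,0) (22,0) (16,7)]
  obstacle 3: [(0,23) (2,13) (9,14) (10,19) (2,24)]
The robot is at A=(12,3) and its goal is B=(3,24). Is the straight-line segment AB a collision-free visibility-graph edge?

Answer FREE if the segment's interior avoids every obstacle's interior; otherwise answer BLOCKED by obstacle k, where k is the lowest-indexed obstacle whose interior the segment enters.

Obstacle 1 [(1,9) (3,0) (7,0) (10,1) (7,5)]:
  edge (1,9)–(3,0): clear
  edge (3,0)–(7,0): clear
  edge (7,0)–(10,1): clear
  edge (10,1)–(7,5): clear
  edge (7,5)–(1,9): clear
  midpoint (15/2,27/2) outside
  → clear
Obstacle 2 [(13,0) (22,0) (16,7)]:
  edge (13,0)–(22,0): clear
  edge (22,0)–(16,7): clear
  edge (16,7)–(13,0): clear
  midpoint (15/2,27/2) outside
  → clear
Obstacle 3 [(0,23) (2,13) (9,14) (10,19) (2,24)]:
  edge (0,23)–(2,13): clear
  edge (2,13)–(9,14): crosses AB
  edge (9,14)–(10,19): clear
  edge (10,19)–(2,24): crosses AB
  edge (2,24)–(0,23): clear
  → BLOCKED

BLOCKED by obstacle 3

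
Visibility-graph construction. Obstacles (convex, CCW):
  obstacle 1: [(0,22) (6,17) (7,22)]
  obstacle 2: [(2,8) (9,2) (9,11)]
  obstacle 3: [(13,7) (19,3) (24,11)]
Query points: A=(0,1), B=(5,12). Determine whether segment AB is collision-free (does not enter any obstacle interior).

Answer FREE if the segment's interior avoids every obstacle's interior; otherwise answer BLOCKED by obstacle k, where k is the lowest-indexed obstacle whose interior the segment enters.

Obstacle 1 [(0,22) (6,17) (7,22)]:
  edge (0,22)–(6,17): clear
  edge (6,17)–(7,22): clear
  edge (7,22)–(0,22): clear
  midpoint (5/2,13/2) outside
  → clear
Obstacle 2 [(2,8) (9,2) (9,11)]:
  edge (2,8)–(9,2): crosses AB
  edge (9,2)–(9,11): clear
  edge (9,11)–(2,8): crosses AB
  → BLOCKED
Obstacle 3 [(13,7) (19,3) (24,11)]:
  edge (13,7)–(19,3): clear
  edge (19,3)–(24,11): clear
  edge (24,11)–(13,7): clear
  midpoint (5/2,13/2) outside
  → clear

BLOCKED by obstacle 2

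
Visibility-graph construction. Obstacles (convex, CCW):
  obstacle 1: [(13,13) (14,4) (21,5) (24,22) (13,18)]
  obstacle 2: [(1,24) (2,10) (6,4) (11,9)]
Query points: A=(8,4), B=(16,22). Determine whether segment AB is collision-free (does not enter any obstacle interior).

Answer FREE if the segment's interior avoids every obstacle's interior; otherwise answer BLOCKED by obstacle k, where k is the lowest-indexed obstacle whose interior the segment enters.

Obstacle 1 [(13,13) (14,4) (21,5) (24,22) (13,18)]:
  edge (13,13)–(14,4): clear
  edge (14,4)–(21,5): clear
  edge (21,5)–(24,22): clear
  edge (24,22)–(13,18): crosses AB
  edge (13,18)–(13,13): crosses AB
  → BLOCKED
Obstacle 2 [(1,24) (2,10) (6,4) (11,9)]:
  edge (1,24)–(2,10): clear
  edge (2,10)–(6,4): clear
  edge (6,4)–(11,9): crosses AB
  edge (11,9)–(1,24): crosses AB
  → BLOCKED

BLOCKED by obstacle 1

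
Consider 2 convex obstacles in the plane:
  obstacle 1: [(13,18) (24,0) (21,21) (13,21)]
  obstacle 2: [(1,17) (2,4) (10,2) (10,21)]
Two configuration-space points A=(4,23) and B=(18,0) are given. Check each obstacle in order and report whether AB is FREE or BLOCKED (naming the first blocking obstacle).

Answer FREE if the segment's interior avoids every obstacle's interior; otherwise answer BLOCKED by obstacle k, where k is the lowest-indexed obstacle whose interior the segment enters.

Obstacle 1 [(13,18) (24,0) (21,21) (13,21)]:
  edge (13,18)–(24,0): clear
  edge (24,0)–(21,21): clear
  edge (21,21)–(13,21): clear
  edge (13,21)–(13,18): clear
  midpoint (11,23/2) outside
  → clear
Obstacle 2 [(1,17) (2,4) (10,2) (10,21)]:
  edge (1,17)–(2,4): clear
  edge (2,4)–(10,2): clear
  edge (10,2)–(10,21): crosses AB
  edge (10,21)–(1,17): crosses AB
  → BLOCKED

BLOCKED by obstacle 2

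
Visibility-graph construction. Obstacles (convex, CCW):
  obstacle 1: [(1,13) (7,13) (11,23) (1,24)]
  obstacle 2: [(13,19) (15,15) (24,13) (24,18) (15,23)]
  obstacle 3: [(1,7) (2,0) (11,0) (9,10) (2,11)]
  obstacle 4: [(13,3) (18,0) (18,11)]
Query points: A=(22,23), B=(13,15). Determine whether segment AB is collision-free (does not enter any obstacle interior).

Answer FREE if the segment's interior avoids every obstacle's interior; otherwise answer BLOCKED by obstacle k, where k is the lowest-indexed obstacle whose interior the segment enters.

Obstacle 1 [(1,13) (7,13) (11,23) (1,24)]:
  edge (1,13)–(7,13): clear
  edge (7,13)–(11,23): clear
  edge (11,23)–(1,24): clear
  edge (1,24)–(1,13): clear
  midpoint (35/2,19) outside
  → clear
Obstacle 2 [(13,19) (15,15) (24,13) (24,18) (15,23)]:
  edge (13,19)–(15,15): crosses AB
  edge (15,15)–(24,13): clear
  edge (24,13)–(24,18): clear
  edge (24,18)–(15,23): crosses AB
  edge (15,23)–(13,19): clear
  → BLOCKED
Obstacle 3 [(1,7) (2,0) (11,0) (9,10) (2,11)]:
  edge (1,7)–(2,0): clear
  edge (2,0)–(11,0): clear
  edge (11,0)–(9,10): clear
  edge (9,10)–(2,11): clear
  edge (2,11)–(1,7): clear
  midpoint (35/2,19) outside
  → clear
Obstacle 4 [(13,3) (18,0) (18,11)]:
  edge (13,3)–(18,0): clear
  edge (18,0)–(18,11): clear
  edge (18,11)–(13,3): clear
  midpoint (35/2,19) outside
  → clear

BLOCKED by obstacle 2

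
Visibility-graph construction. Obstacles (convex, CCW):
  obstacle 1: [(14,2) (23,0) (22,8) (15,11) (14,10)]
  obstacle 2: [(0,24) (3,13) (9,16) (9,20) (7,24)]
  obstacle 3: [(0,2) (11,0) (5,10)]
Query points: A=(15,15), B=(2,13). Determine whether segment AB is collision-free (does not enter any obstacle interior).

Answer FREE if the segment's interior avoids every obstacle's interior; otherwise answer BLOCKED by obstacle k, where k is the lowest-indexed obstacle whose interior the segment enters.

Obstacle 1 [(14,2) (23,0) (22,8) (15,11) (14,10)]:
  edge (14,2)–(23,0): clear
  edge (23,0)–(22,8): clear
  edge (22,8)–(15,11): clear
  edge (15,11)–(14,10): clear
  edge (14,10)–(14,2): clear
  midpoint (17/2,14) outside
  → clear
Obstacle 2 [(0,24) (3,13) (9,16) (9,20) (7,24)]:
  edge (0,24)–(3,13): crosses AB
  edge (3,13)–(9,16): crosses AB
  edge (9,16)–(9,20): clear
  edge (9,20)–(7,24): clear
  edge (7,24)–(0,24): clear
  → BLOCKED
Obstacle 3 [(0,2) (11,0) (5,10)]:
  edge (0,2)–(11,0): clear
  edge (11,0)–(5,10): clear
  edge (5,10)–(0,2): clear
  midpoint (17/2,14) outside
  → clear

BLOCKED by obstacle 2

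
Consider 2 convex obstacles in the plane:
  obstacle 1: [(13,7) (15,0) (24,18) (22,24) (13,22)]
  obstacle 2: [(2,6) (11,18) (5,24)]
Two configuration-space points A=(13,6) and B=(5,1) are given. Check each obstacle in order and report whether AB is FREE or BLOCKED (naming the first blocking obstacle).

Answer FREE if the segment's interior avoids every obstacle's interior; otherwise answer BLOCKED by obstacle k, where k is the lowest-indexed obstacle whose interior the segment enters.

FREE

Obstacle 1 [(13,7) (15,0) (24,18) (22,24) (13,22)]:
  edge (13,7)–(15,0): clear
  edge (15,0)–(24,18): clear
  edge (24,18)–(22,24): clear
  edge (22,24)–(13,22): clear
  edge (13,22)–(13,7): clear
  midpoint (9,7/2) outside
  → clear
Obstacle 2 [(2,6) (11,18) (5,24)]:
  edge (2,6)–(11,18): clear
  edge (11,18)–(5,24): clear
  edge (5,24)–(2,6): clear
  midpoint (9,7/2) outside
  → clear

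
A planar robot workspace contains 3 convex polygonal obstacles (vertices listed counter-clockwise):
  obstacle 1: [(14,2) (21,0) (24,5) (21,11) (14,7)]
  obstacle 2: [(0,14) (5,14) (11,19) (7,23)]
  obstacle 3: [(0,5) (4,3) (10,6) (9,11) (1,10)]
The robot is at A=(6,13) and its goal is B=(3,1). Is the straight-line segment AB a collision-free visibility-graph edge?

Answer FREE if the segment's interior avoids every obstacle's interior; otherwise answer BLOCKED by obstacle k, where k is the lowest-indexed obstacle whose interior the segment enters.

Obstacle 1 [(14,2) (21,0) (24,5) (21,11) (14,7)]:
  edge (14,2)–(21,0): clear
  edge (21,0)–(24,5): clear
  edge (24,5)–(21,11): clear
  edge (21,11)–(14,7): clear
  edge (14,7)–(14,2): clear
  midpoint (9/2,7) outside
  → clear
Obstacle 2 [(0,14) (5,14) (11,19) (7,23)]:
  edge (0,14)–(5,14): clear
  edge (5,14)–(11,19): clear
  edge (11,19)–(7,23): clear
  edge (7,23)–(0,14): clear
  midpoint (9/2,7) outside
  → clear
Obstacle 3 [(0,5) (4,3) (10,6) (9,11) (1,10)]:
  edge (0,5)–(4,3): crosses AB
  edge (4,3)–(10,6): clear
  edge (10,6)–(9,11): clear
  edge (9,11)–(1,10): crosses AB
  edge (1,10)–(0,5): clear
  → BLOCKED

BLOCKED by obstacle 3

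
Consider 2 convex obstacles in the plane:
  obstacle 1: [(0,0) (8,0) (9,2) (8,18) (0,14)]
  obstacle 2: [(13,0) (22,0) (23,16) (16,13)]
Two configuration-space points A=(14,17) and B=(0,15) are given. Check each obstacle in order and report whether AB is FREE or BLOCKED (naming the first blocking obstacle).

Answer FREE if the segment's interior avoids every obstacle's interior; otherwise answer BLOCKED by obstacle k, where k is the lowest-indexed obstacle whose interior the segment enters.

BLOCKED by obstacle 1

Obstacle 1 [(0,0) (8,0) (9,2) (8,18) (0,14)]:
  edge (0,0)–(8,0): clear
  edge (8,0)–(9,2): clear
  edge (9,2)–(8,18): crosses AB
  edge (8,18)–(0,14): crosses AB
  edge (0,14)–(0,0): clear
  → BLOCKED
Obstacle 2 [(13,0) (22,0) (23,16) (16,13)]:
  edge (13,0)–(22,0): clear
  edge (22,0)–(23,16): clear
  edge (23,16)–(16,13): clear
  edge (16,13)–(13,0): clear
  midpoint (7,16) outside
  → clear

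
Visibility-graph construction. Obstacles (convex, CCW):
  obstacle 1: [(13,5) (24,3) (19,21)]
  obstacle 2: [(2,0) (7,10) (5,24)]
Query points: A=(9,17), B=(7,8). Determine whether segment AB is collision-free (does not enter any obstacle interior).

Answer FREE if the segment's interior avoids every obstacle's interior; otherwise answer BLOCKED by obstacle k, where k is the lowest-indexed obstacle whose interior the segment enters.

FREE

Obstacle 1 [(13,5) (24,3) (19,21)]:
  edge (13,5)–(24,3): clear
  edge (24,3)–(19,21): clear
  edge (19,21)–(13,5): clear
  midpoint (8,25/2) outside
  → clear
Obstacle 2 [(2,0) (7,10) (5,24)]:
  edge (2,0)–(7,10): clear
  edge (7,10)–(5,24): clear
  edge (5,24)–(2,0): clear
  midpoint (8,25/2) outside
  → clear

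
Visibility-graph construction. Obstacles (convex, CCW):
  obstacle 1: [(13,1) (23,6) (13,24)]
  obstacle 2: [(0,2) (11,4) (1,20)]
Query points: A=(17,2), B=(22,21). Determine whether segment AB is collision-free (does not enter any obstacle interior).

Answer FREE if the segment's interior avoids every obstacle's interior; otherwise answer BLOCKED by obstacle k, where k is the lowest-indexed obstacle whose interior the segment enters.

Obstacle 1 [(13,1) (23,6) (13,24)]:
  edge (13,1)–(23,6): crosses AB
  edge (23,6)–(13,24): crosses AB
  edge (13,24)–(13,1): clear
  → BLOCKED
Obstacle 2 [(0,2) (11,4) (1,20)]:
  edge (0,2)–(11,4): clear
  edge (11,4)–(1,20): clear
  edge (1,20)–(0,2): clear
  midpoint (39/2,23/2) outside
  → clear

BLOCKED by obstacle 1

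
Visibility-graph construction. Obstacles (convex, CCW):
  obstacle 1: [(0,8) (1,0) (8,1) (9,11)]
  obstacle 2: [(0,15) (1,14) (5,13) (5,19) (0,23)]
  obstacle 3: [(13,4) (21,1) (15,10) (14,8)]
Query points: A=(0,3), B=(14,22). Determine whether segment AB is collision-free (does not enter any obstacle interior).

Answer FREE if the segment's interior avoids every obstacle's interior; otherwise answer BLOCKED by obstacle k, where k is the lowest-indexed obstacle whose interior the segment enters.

Obstacle 1 [(0,8) (1,0) (8,1) (9,11)]:
  edge (0,8)–(1,0): crosses AB
  edge (1,0)–(8,1): clear
  edge (8,1)–(9,11): clear
  edge (9,11)–(0,8): crosses AB
  → BLOCKED
Obstacle 2 [(0,15) (1,14) (5,13) (5,19) (0,23)]:
  edge (0,15)–(1,14): clear
  edge (1,14)–(5,13): clear
  edge (5,13)–(5,19): clear
  edge (5,19)–(0,23): clear
  edge (0,23)–(0,15): clear
  midpoint (7,25/2) outside
  → clear
Obstacle 3 [(13,4) (21,1) (15,10) (14,8)]:
  edge (13,4)–(21,1): clear
  edge (21,1)–(15,10): clear
  edge (15,10)–(14,8): clear
  edge (14,8)–(13,4): clear
  midpoint (7,25/2) outside
  → clear

BLOCKED by obstacle 1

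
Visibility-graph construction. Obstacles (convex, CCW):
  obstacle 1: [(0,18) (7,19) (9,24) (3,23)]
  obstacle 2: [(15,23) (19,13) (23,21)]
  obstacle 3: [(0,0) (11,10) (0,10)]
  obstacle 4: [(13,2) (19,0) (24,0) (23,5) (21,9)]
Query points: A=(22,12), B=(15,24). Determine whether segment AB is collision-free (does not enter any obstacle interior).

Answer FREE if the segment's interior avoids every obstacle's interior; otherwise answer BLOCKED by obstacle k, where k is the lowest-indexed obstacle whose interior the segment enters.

BLOCKED by obstacle 2

Obstacle 1 [(0,18) (7,19) (9,24) (3,23)]:
  edge (0,18)–(7,19): clear
  edge (7,19)–(9,24): clear
  edge (9,24)–(3,23): clear
  edge (3,23)–(0,18): clear
  midpoint (37/2,18) outside
  → clear
Obstacle 2 [(15,23) (19,13) (23,21)]:
  edge (15,23)–(19,13): clear
  edge (19,13)–(23,21): crosses AB
  edge (23,21)–(15,23): crosses AB
  → BLOCKED
Obstacle 3 [(0,0) (11,10) (0,10)]:
  edge (0,0)–(11,10): clear
  edge (11,10)–(0,10): clear
  edge (0,10)–(0,0): clear
  midpoint (37/2,18) outside
  → clear
Obstacle 4 [(13,2) (19,0) (24,0) (23,5) (21,9)]:
  edge (13,2)–(19,0): clear
  edge (19,0)–(24,0): clear
  edge (24,0)–(23,5): clear
  edge (23,5)–(21,9): clear
  edge (21,9)–(13,2): clear
  midpoint (37/2,18) outside
  → clear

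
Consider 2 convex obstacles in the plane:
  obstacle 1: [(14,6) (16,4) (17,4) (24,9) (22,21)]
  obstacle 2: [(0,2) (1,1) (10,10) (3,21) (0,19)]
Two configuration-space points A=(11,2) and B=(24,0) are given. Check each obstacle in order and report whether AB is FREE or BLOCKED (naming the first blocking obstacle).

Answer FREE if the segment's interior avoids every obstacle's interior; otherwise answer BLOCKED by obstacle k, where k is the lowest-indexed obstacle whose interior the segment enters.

Obstacle 1 [(14,6) (16,4) (17,4) (24,9) (22,21)]:
  edge (14,6)–(16,4): clear
  edge (16,4)–(17,4): clear
  edge (17,4)–(24,9): clear
  edge (24,9)–(22,21): clear
  edge (22,21)–(14,6): clear
  midpoint (35/2,1) outside
  → clear
Obstacle 2 [(0,2) (1,1) (10,10) (3,21) (0,19)]:
  edge (0,2)–(1,1): clear
  edge (1,1)–(10,10): clear
  edge (10,10)–(3,21): clear
  edge (3,21)–(0,19): clear
  edge (0,19)–(0,2): clear
  midpoint (35/2,1) outside
  → clear

FREE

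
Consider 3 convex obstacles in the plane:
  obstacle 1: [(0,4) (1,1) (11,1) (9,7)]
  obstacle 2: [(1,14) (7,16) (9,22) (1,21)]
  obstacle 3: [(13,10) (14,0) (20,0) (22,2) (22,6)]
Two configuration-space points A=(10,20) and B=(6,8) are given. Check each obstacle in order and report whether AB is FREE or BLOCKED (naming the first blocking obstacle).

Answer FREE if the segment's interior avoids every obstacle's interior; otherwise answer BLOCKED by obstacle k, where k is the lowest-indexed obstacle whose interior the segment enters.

FREE

Obstacle 1 [(0,4) (1,1) (11,1) (9,7)]:
  edge (0,4)–(1,1): clear
  edge (1,1)–(11,1): clear
  edge (11,1)–(9,7): clear
  edge (9,7)–(0,4): clear
  midpoint (8,14) outside
  → clear
Obstacle 2 [(1,14) (7,16) (9,22) (1,21)]:
  edge (1,14)–(7,16): clear
  edge (7,16)–(9,22): clear
  edge (9,22)–(1,21): clear
  edge (1,21)–(1,14): clear
  midpoint (8,14) outside
  → clear
Obstacle 3 [(13,10) (14,0) (20,0) (22,2) (22,6)]:
  edge (13,10)–(14,0): clear
  edge (14,0)–(20,0): clear
  edge (20,0)–(22,2): clear
  edge (22,2)–(22,6): clear
  edge (22,6)–(13,10): clear
  midpoint (8,14) outside
  → clear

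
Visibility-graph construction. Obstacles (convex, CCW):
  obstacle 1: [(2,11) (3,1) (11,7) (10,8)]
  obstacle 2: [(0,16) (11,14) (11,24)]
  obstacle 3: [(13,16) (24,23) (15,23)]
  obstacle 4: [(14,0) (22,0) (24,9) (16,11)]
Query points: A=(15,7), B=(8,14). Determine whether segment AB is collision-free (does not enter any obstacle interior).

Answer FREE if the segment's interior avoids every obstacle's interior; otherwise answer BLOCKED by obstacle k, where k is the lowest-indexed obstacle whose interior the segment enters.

Obstacle 1 [(2,11) (3,1) (11,7) (10,8)]:
  edge (2,11)–(3,1): clear
  edge (3,1)–(11,7): clear
  edge (11,7)–(10,8): clear
  edge (10,8)–(2,11): clear
  midpoint (23/2,21/2) outside
  → clear
Obstacle 2 [(0,16) (11,14) (11,24)]:
  edge (0,16)–(11,14): clear
  edge (11,14)–(11,24): clear
  edge (11,24)–(0,16): clear
  midpoint (23/2,21/2) outside
  → clear
Obstacle 3 [(13,16) (24,23) (15,23)]:
  edge (13,16)–(24,23): clear
  edge (24,23)–(15,23): clear
  edge (15,23)–(13,16): clear
  midpoint (23/2,21/2) outside
  → clear
Obstacle 4 [(14,0) (22,0) (24,9) (16,11)]:
  edge (14,0)–(22,0): clear
  edge (22,0)–(24,9): clear
  edge (24,9)–(16,11): clear
  edge (16,11)–(14,0): clear
  midpoint (23/2,21/2) outside
  → clear

FREE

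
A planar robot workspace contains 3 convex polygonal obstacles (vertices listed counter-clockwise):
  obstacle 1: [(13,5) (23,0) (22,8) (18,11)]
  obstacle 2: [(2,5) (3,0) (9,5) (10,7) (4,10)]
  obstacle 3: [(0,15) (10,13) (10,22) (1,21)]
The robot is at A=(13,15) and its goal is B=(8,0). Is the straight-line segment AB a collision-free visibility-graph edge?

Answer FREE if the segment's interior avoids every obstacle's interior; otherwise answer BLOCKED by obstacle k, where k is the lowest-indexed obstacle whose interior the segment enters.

Obstacle 1 [(13,5) (23,0) (22,8) (18,11)]:
  edge (13,5)–(23,0): clear
  edge (23,0)–(22,8): clear
  edge (22,8)–(18,11): clear
  edge (18,11)–(13,5): clear
  midpoint (21/2,15/2) outside
  → clear
Obstacle 2 [(2,5) (3,0) (9,5) (10,7) (4,10)]:
  edge (2,5)–(3,0): clear
  edge (3,0)–(9,5): clear
  edge (9,5)–(10,7): clear
  edge (10,7)–(4,10): clear
  edge (4,10)–(2,5): clear
  midpoint (21/2,15/2) outside
  → clear
Obstacle 3 [(0,15) (10,13) (10,22) (1,21)]:
  edge (0,15)–(10,13): clear
  edge (10,13)–(10,22): clear
  edge (10,22)–(1,21): clear
  edge (1,21)–(0,15): clear
  midpoint (21/2,15/2) outside
  → clear

FREE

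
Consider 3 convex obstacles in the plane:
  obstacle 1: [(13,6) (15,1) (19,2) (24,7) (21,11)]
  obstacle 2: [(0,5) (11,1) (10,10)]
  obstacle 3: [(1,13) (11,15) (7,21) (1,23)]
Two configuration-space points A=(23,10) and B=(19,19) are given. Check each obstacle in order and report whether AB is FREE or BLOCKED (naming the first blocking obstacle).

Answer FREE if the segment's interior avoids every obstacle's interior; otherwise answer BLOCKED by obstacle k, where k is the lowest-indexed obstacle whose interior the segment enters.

FREE

Obstacle 1 [(13,6) (15,1) (19,2) (24,7) (21,11)]:
  edge (13,6)–(15,1): clear
  edge (15,1)–(19,2): clear
  edge (19,2)–(24,7): clear
  edge (24,7)–(21,11): clear
  edge (21,11)–(13,6): clear
  midpoint (21,29/2) outside
  → clear
Obstacle 2 [(0,5) (11,1) (10,10)]:
  edge (0,5)–(11,1): clear
  edge (11,1)–(10,10): clear
  edge (10,10)–(0,5): clear
  midpoint (21,29/2) outside
  → clear
Obstacle 3 [(1,13) (11,15) (7,21) (1,23)]:
  edge (1,13)–(11,15): clear
  edge (11,15)–(7,21): clear
  edge (7,21)–(1,23): clear
  edge (1,23)–(1,13): clear
  midpoint (21,29/2) outside
  → clear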